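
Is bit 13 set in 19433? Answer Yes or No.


0b100101111101001, bit 13 = 0. No

No


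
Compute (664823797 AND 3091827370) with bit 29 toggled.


Step 1: 664823797 & 3091827370 = 536871584
Step 2: 536871584 ^ (1 << 29) = 536871584 ^ 536870912 = 672

672


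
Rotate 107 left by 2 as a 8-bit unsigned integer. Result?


Rotate 0b1101011 left by 2 (8-bit) = 0b10101101 = 173

173


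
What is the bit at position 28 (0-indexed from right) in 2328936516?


0b10001010110100001100000001000100, position 28 = 0

0


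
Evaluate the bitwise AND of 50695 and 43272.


0b1100011000000111 & 0b1010100100001000 = 0b1000000000000000 = 32768

32768


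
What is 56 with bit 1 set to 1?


56 | (1 << 1) = 56 | 2 = 58

58


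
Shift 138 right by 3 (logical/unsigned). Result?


0b10001010 >> 3 = 0b10001 = 17

17


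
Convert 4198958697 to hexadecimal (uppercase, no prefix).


4198958697 = FA470669 hex

FA470669


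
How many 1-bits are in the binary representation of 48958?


0b1011111100111110 has 12 set bits

12


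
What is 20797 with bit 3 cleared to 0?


20797 & ~(1 << 3) = 20789

20789


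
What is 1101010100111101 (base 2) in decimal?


1101010100111101 in decimal = 54589

54589


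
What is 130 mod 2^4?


130 & 15 = 2

2


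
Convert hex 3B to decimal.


3B hex = 59 decimal

59


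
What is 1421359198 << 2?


0b1010100101110000011100001011110 << 2 = 0b101010010111000001110000101111000 = 5685436792

5685436792


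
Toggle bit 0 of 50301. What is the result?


50301 ^ (1 << 0) = 50301 ^ 1 = 50300

50300


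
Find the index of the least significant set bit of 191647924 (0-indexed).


0b1011011011000101000010110100. Lowest set bit at position 2

2


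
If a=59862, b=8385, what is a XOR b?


59862 ^ 8385 = 51479

51479


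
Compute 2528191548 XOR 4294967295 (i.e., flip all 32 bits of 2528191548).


2528191548 ^ 4294967295 = 1766775747

1766775747


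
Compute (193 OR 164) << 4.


Step 1: 193 | 164 = 229
Step 2: 229 << 4 = 3664

3664


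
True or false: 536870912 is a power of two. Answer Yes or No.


0b100000000000000000000000000000. Only one bit set => Yes

Yes


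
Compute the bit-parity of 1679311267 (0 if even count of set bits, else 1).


0b1100100000110000100000110100011 has 11 ones => parity 1

1


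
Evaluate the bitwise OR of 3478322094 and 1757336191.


0b11001111010100101111101110101110 | 0b1101000101111101101001001111111 = 0b11101111111111101111101111111111 = 4026465279

4026465279


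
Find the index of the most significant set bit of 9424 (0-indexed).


0b10010011010000. Highest set bit at position 13

13


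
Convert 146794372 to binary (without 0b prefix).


146794372 = 1000101111111110011110000100 in binary

1000101111111110011110000100


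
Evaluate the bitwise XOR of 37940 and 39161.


0b1001010000110100 ^ 0b1001100011111001 = 0b110011001101 = 3277

3277


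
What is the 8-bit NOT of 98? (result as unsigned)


~0b1100010 = 0b10011101 = 157 (8-bit unsigned)

157


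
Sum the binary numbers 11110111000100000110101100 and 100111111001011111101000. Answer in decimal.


11110111000100000110101100 + 100111111001011111101000 = 100011110111101100110010100 = 75225492

75225492


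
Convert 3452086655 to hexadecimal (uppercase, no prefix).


3452086655 = CDC2A97F hex

CDC2A97F


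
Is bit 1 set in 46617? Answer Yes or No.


0b1011011000011001, bit 1 = 0. No

No


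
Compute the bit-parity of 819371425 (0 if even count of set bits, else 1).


0b110000110101101001110110100001 has 15 ones => parity 1

1


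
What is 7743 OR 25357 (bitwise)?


0b1111000111111 | 0b110001100001101 = 0b111111100111111 = 32575

32575


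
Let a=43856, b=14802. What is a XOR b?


43856 ^ 14802 = 37506

37506


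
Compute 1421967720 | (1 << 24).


1421967720 | (1 << 24) = 1421967720 | 16777216 = 1438744936

1438744936


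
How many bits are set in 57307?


0b1101111111011011 has 13 set bits

13


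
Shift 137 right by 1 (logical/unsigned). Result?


0b10001001 >> 1 = 0b1000100 = 68

68


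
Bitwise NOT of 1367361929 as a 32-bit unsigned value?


~0b1010001100000000100100110001001 = 0b10101110011111111011011001110110 = 2927605366 (32-bit unsigned)

2927605366


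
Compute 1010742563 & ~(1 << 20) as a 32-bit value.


1010742563 & ~(1 << 20) = 1009693987

1009693987


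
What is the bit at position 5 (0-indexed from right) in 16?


0b10000, position 5 = 0

0


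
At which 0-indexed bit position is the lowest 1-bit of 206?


0b11001110. Lowest set bit at position 1

1


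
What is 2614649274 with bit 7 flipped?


2614649274 ^ (1 << 7) = 2614649274 ^ 128 = 2614649146

2614649146


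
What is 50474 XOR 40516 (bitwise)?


0b1100010100101010 ^ 0b1001111001000100 = 0b101101101101110 = 23406

23406


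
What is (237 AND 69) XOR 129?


Step 1: 237 & 69 = 69
Step 2: 69 ^ 129 = 196

196


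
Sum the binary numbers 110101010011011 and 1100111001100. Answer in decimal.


110101010011011 + 1100111001100 = 1000010001100111 = 33895

33895


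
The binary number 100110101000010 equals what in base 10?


100110101000010 in decimal = 19778

19778


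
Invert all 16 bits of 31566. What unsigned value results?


31566 ^ 65535 = 33969

33969


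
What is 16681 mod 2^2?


16681 & 3 = 1

1


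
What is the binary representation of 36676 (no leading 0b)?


36676 = 1000111101000100 in binary

1000111101000100


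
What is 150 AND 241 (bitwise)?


0b10010110 & 0b11110001 = 0b10010000 = 144

144


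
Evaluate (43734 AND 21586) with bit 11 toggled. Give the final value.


Step 1: 43734 & 21586 = 82
Step 2: 82 ^ (1 << 11) = 82 ^ 2048 = 2130

2130


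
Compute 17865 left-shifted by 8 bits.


0b100010111001001 << 8 = 0b10001011100100100000000 = 4573440

4573440


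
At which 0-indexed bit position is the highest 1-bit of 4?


0b100. Highest set bit at position 2

2


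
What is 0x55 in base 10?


55 hex = 85 decimal

85


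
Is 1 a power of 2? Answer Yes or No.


0b1. Only one bit set => Yes

Yes


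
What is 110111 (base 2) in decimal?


110111 in decimal = 55

55


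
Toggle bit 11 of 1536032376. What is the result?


1536032376 ^ (1 << 11) = 1536032376 ^ 2048 = 1536030328

1536030328


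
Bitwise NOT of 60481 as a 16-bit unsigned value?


~0b1110110001000001 = 0b1001110111110 = 5054 (16-bit unsigned)

5054


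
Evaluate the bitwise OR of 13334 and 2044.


0b11010000010110 | 0b11111111100 = 0b11011111111110 = 14334

14334


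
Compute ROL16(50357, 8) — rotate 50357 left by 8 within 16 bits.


Rotate 0b1100010010110101 left by 8 (16-bit) = 0b1011010111000100 = 46532

46532


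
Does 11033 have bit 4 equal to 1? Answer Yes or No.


0b10101100011001, bit 4 = 1. Yes

Yes


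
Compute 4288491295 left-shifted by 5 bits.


0b11111111100111010010111100011111 << 5 = 0b1111111110011101001011110001111100000 = 137231721440

137231721440


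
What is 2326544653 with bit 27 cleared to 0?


2326544653 & ~(1 << 27) = 2192326925

2192326925


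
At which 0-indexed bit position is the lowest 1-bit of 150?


0b10010110. Lowest set bit at position 1

1


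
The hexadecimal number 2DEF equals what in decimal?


2DEF hex = 11759 decimal

11759


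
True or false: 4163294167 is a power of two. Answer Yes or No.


0b11111000001001101101001111010111. Multiple bits set => No

No


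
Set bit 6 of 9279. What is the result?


9279 | (1 << 6) = 9279 | 64 = 9343

9343


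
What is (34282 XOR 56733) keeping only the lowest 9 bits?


Step 1: 34282 ^ 56733 = 22647
Step 2: 22647 & 511 = 119

119


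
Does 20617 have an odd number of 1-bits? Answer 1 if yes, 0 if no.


0b101000010001001 has 5 ones => parity 1

1


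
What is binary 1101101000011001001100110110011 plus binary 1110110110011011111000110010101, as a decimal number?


1101101000011001001100110110011 + 1110110110011011111000110010101 = 11100011110110101000101101001000 = 3822750536

3822750536


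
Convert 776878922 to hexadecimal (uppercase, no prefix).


776878922 = 2E4E3B4A hex

2E4E3B4A


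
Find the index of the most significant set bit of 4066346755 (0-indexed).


0b11110010010111111000011100000011. Highest set bit at position 31

31


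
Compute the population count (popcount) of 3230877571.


0b11000000100100110100011110000011 has 13 set bits

13


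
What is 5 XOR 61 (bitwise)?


0b101 ^ 0b111101 = 0b111000 = 56

56


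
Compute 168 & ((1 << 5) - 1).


168 & 31 = 8

8


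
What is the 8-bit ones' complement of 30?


30 ^ 255 = 225

225


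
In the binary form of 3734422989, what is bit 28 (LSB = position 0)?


0b11011110100101101100010111001101, position 28 = 1

1


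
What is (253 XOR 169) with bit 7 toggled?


Step 1: 253 ^ 169 = 84
Step 2: 84 ^ (1 << 7) = 84 ^ 128 = 212

212


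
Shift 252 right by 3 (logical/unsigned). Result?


0b11111100 >> 3 = 0b11111 = 31

31


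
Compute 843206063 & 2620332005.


0b110010010000100100110110101111 & 0b10011100001011110001011111100101 = 0b10000000000100000010110100101 = 268567973

268567973


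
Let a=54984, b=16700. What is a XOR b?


54984 ^ 16700 = 38900

38900


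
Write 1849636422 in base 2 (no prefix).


1849636422 = 1101110001111110011011001000110 in binary

1101110001111110011011001000110


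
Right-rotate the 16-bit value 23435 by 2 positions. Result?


Rotate 0b101101110001011 right by 2 (16-bit) = 0b1101011011100010 = 55010

55010


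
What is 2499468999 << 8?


0b10010100111110101101111011000111 << 8 = 0b1001010011111010110111101100011100000000 = 639864063744

639864063744


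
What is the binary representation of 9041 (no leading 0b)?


9041 = 10001101010001 in binary

10001101010001


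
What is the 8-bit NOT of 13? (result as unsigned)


~0b1101 = 0b11110010 = 242 (8-bit unsigned)

242


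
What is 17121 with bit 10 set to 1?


17121 | (1 << 10) = 17121 | 1024 = 18145

18145


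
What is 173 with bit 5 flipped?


173 ^ (1 << 5) = 173 ^ 32 = 141

141


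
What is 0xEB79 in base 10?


EB79 hex = 60281 decimal

60281


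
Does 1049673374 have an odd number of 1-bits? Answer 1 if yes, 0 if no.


0b111110100100001011111010011110 has 18 ones => parity 0

0


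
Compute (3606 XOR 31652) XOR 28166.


Step 1: 3606 ^ 31652 = 30130
Step 2: 30130 ^ 28166 = 7092

7092


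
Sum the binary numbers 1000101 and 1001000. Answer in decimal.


1000101 + 1001000 = 10001101 = 141

141


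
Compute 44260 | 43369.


0b1010110011100100 | 0b1010100101101001 = 0b1010110111101101 = 44525

44525


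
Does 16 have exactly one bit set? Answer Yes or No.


0b10000. Only one bit set => Yes

Yes


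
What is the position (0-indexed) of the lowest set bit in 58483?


0b1110010001110011. Lowest set bit at position 0

0


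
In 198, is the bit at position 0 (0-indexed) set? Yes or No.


0b11000110, bit 0 = 0. No

No


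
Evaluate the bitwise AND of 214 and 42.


0b11010110 & 0b101010 = 0b10 = 2

2


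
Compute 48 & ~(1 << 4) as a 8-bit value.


48 & ~(1 << 4) = 32

32


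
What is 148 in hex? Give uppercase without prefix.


148 = 94 hex

94


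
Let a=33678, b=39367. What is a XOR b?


33678 ^ 39367 = 6729

6729


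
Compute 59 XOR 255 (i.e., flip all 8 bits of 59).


59 ^ 255 = 196

196


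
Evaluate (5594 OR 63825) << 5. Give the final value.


Step 1: 5594 | 63825 = 64987
Step 2: 64987 << 5 = 2079584

2079584


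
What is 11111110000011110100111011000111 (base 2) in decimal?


11111110000011110100111011000111 in decimal = 4262416071

4262416071


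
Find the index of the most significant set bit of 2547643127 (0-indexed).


0b10010111110110011111001011110111. Highest set bit at position 31

31


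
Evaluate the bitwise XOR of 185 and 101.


0b10111001 ^ 0b1100101 = 0b11011100 = 220

220


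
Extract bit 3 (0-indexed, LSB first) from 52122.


0b1100101110011010, position 3 = 1

1


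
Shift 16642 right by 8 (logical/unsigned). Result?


0b100000100000010 >> 8 = 0b1000001 = 65

65


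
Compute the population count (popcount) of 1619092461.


0b1100000100000010110001111101101 has 14 set bits

14


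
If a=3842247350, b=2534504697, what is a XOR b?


3842247350 ^ 2534504697 = 1914008143

1914008143


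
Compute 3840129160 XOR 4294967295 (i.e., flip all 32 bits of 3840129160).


3840129160 ^ 4294967295 = 454838135

454838135


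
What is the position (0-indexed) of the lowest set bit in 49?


0b110001. Lowest set bit at position 0

0


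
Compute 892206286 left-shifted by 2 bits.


0b110101001011011111110011001110 << 2 = 0b11010100101101111111001100111000 = 3568825144

3568825144


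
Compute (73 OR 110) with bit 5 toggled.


Step 1: 73 | 110 = 111
Step 2: 111 ^ (1 << 5) = 111 ^ 32 = 79

79


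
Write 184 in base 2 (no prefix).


184 = 10111000 in binary

10111000


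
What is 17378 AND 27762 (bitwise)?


0b100001111100010 & 0b110110001110010 = 0b100000001100010 = 16482

16482


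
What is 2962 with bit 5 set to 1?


2962 | (1 << 5) = 2962 | 32 = 2994

2994


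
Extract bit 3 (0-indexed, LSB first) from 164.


0b10100100, position 3 = 0

0


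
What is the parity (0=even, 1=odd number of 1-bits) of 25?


0b11001 has 3 ones => parity 1

1


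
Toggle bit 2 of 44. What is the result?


44 ^ (1 << 2) = 44 ^ 4 = 40

40


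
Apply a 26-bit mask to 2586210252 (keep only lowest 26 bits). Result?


2586210252 & 67108863 = 36073420

36073420


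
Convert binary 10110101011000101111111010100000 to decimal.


10110101011000101111111010100000 in decimal = 3043163808

3043163808


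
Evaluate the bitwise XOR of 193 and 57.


0b11000001 ^ 0b111001 = 0b11111000 = 248

248


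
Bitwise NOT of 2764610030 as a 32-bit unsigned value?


~0b10100100110010001001100111101110 = 0b1011011001101110110011000010001 = 1530357265 (32-bit unsigned)

1530357265


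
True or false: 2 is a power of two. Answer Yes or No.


0b10. Only one bit set => Yes

Yes


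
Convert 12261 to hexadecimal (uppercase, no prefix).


12261 = 2FE5 hex

2FE5


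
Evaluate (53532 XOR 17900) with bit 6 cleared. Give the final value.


Step 1: 53532 ^ 17900 = 38128
Step 2: 38128 & ~(1 << 6) = 38064

38064


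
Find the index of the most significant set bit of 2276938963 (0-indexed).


0b10000111101101110101010011010011. Highest set bit at position 31

31


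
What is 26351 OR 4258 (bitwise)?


0b110011011101111 | 0b1000010100010 = 0b111011011101111 = 30447

30447


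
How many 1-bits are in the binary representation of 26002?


0b110010110010010 has 7 set bits

7


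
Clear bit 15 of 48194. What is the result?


48194 & ~(1 << 15) = 15426

15426


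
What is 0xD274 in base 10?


D274 hex = 53876 decimal

53876


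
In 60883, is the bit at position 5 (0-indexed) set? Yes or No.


0b1110110111010011, bit 5 = 0. No

No


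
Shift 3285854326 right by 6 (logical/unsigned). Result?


0b11000011110110100010100001110110 >> 6 = 0b11000011110110100010100001 = 51341473

51341473


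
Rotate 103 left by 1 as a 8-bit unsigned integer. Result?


Rotate 0b1100111 left by 1 (8-bit) = 0b11001110 = 206

206


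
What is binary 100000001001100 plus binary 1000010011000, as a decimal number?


100000001001100 + 1000010011000 = 101000011100100 = 20708

20708


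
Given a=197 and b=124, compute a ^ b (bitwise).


197 ^ 124 = 185

185


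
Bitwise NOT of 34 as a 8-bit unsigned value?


~0b100010 = 0b11011101 = 221 (8-bit unsigned)

221


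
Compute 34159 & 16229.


0b1000010101101111 & 0b11111101100101 = 0b10101100101 = 1381

1381


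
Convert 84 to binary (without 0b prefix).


84 = 1010100 in binary

1010100


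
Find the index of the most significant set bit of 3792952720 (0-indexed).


0b11100010000100111101110110010000. Highest set bit at position 31

31


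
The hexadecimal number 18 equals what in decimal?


18 hex = 24 decimal

24


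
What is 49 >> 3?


0b110001 >> 3 = 0b110 = 6

6


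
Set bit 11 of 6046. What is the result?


6046 | (1 << 11) = 6046 | 2048 = 8094

8094


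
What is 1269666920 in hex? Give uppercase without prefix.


1269666920 = 4BAD9468 hex

4BAD9468


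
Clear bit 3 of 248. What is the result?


248 & ~(1 << 3) = 240

240


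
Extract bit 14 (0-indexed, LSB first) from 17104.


0b100001011010000, position 14 = 1

1


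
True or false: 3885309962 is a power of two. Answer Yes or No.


0b11100111100101010010000000001010. Multiple bits set => No

No


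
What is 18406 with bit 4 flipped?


18406 ^ (1 << 4) = 18406 ^ 16 = 18422

18422


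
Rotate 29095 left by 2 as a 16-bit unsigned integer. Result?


Rotate 0b111000110100111 left by 2 (16-bit) = 0b1100011010011101 = 50845

50845


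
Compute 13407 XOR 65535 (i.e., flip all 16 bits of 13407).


13407 ^ 65535 = 52128

52128


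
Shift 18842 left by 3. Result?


0b100100110011010 << 3 = 0b100100110011010000 = 150736

150736


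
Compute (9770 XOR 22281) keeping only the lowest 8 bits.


Step 1: 9770 ^ 22281 = 28963
Step 2: 28963 & 255 = 35

35


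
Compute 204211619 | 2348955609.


0b1100001011000000010110100011 | 0b10001100000000100011011111011001 = 0b10001100001011100011011111111011 = 2351839227

2351839227


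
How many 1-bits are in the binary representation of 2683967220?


0b10011111111110100001011011110100 has 20 set bits

20


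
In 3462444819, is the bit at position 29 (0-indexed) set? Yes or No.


0b11001110011000001011011100010011, bit 29 = 0. No

No


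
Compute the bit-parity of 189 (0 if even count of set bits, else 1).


0b10111101 has 6 ones => parity 0

0


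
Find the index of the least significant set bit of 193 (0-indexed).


0b11000001. Lowest set bit at position 0

0


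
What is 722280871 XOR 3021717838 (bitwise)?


0b101011000011010010000110100111 ^ 0b10110100000110111100000101001110 = 0b10011111000101101110000011101001 = 2669076713

2669076713


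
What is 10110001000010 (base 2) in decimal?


10110001000010 in decimal = 11330

11330


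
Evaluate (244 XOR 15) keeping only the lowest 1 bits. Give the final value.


Step 1: 244 ^ 15 = 251
Step 2: 251 & 1 = 1

1


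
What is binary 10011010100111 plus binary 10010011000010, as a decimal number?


10011010100111 + 10010011000010 = 100101101101001 = 19305

19305


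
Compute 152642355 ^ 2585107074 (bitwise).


0b1001000110010010001100110011 ^ 0b10011010000101011001101010000010 = 0b10010011000011001011100110110001 = 2467084721

2467084721


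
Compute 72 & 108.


0b1001000 & 0b1101100 = 0b1001000 = 72

72


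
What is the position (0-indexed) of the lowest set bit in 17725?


0b100010100111101. Lowest set bit at position 0

0


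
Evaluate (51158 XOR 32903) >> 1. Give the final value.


Step 1: 51158 ^ 32903 = 18257
Step 2: 18257 >> 1 = 9128

9128


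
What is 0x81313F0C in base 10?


81313F0C hex = 2167488268 decimal

2167488268


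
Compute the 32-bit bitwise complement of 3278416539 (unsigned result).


~0b11000011011010001010101010011011 = 0b111100100101110101010101100100 = 1016550756 (32-bit unsigned)

1016550756


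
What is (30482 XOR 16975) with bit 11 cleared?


Step 1: 30482 ^ 16975 = 13661
Step 2: 13661 & ~(1 << 11) = 13661

13661


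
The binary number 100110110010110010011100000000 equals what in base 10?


100110110010110010011100000000 in decimal = 650848000

650848000


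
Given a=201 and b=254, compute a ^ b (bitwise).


201 ^ 254 = 55

55


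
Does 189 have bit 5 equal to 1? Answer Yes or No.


0b10111101, bit 5 = 1. Yes

Yes


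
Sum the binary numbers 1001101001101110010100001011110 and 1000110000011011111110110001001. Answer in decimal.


1001101001101110010100001011110 + 1000110000011011111110110001001 = 10010011010001010010010111100111 = 2470782439

2470782439


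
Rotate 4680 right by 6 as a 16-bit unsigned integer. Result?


Rotate 0b1001001001000 right by 6 (16-bit) = 0b10000001001001 = 8265

8265


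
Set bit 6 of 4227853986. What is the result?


4227853986 | (1 << 6) = 4227853986 | 64 = 4227854050

4227854050


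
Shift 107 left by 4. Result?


0b1101011 << 4 = 0b11010110000 = 1712

1712


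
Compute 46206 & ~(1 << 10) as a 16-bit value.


46206 & ~(1 << 10) = 45182

45182


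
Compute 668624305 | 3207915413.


0b100111110110100110010110110001 | 0b10111111001101001110011110010101 = 0b10111111111111101110011110110101 = 3221153717

3221153717


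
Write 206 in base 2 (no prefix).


206 = 11001110 in binary

11001110


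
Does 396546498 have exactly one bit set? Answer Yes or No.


0b10111101000101101000111000010. Multiple bits set => No

No


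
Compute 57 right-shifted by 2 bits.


0b111001 >> 2 = 0b1110 = 14

14


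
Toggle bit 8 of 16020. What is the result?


16020 ^ (1 << 8) = 16020 ^ 256 = 16276

16276


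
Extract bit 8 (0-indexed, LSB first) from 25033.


0b110000111001001, position 8 = 1

1


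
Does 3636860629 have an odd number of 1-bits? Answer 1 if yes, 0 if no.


0b11011000110001100001011011010101 has 16 ones => parity 0

0


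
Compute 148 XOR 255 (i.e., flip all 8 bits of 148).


148 ^ 255 = 107

107


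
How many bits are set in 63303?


0b1111011101000111 has 11 set bits

11


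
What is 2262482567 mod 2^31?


2262482567 & 2147483647 = 114998919

114998919


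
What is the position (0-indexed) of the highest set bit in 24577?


0b110000000000001. Highest set bit at position 14

14


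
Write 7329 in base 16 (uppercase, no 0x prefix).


7329 = 1CA1 hex

1CA1


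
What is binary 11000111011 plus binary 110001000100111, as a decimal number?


11000111011 + 110001000100111 = 110100001100010 = 26722

26722


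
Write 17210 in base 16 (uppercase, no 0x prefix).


17210 = 433A hex

433A


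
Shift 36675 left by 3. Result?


0b1000111101000011 << 3 = 0b1000111101000011000 = 293400

293400


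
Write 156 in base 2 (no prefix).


156 = 10011100 in binary

10011100


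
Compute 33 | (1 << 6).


33 | (1 << 6) = 33 | 64 = 97

97


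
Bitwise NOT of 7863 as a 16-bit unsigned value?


~0b1111010110111 = 0b1110000101001000 = 57672 (16-bit unsigned)

57672


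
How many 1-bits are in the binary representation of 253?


0b11111101 has 7 set bits

7


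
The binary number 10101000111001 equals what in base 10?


10101000111001 in decimal = 10809

10809


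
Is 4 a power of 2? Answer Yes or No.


0b100. Only one bit set => Yes

Yes


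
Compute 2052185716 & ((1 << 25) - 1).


2052185716 & 33554431 = 5365364

5365364


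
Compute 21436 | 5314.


0b101001110111100 | 0b1010011000010 = 0b101011111111110 = 22526

22526


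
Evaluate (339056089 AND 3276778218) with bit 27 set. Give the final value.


Step 1: 339056089 & 3276778218 = 360648
Step 2: 360648 | (1 << 27) = 360648 | 134217728 = 134578376

134578376


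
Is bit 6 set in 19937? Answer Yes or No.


0b100110111100001, bit 6 = 1. Yes

Yes


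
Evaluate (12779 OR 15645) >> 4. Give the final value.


Step 1: 12779 | 15645 = 15871
Step 2: 15871 >> 4 = 991

991


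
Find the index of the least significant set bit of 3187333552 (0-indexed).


0b10111101111110101101100110110000. Lowest set bit at position 4

4


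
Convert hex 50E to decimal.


50E hex = 1294 decimal

1294


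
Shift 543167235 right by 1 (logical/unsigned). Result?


0b100000011000000001001100000011 >> 1 = 0b10000001100000000100110000001 = 271583617

271583617


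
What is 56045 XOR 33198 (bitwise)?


0b1101101011101101 ^ 0b1000000110101110 = 0b101101101000011 = 23363

23363


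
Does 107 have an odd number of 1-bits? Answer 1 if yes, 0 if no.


0b1101011 has 5 ones => parity 1

1


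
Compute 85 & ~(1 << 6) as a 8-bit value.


85 & ~(1 << 6) = 21

21


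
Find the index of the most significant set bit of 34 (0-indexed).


0b100010. Highest set bit at position 5

5


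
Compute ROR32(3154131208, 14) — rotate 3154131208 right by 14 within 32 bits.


Rotate 0b10111100000000000011100100001000 right by 14 (32-bit) = 0b11100100001000101111000000000000 = 3827494912

3827494912


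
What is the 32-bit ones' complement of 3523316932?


3523316932 ^ 4294967295 = 771650363

771650363


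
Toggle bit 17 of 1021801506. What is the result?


1021801506 ^ (1 << 17) = 1021801506 ^ 131072 = 1021670434

1021670434


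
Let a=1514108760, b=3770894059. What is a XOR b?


1514108760 ^ 3770894059 = 3137089971

3137089971


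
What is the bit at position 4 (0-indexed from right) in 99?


0b1100011, position 4 = 0

0


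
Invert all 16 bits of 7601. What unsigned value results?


7601 ^ 65535 = 57934

57934


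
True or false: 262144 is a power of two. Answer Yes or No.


0b1000000000000000000. Only one bit set => Yes

Yes


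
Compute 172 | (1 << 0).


172 | (1 << 0) = 172 | 1 = 173

173


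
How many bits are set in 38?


0b100110 has 3 set bits

3


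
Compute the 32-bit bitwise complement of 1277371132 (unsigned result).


~0b1001100001000110010001011111100 = 0b10110011110111001101110100000011 = 3017596163 (32-bit unsigned)

3017596163


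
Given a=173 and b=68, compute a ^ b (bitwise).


173 ^ 68 = 233

233


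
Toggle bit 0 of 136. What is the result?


136 ^ (1 << 0) = 136 ^ 1 = 137

137


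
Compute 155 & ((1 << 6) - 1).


155 & 63 = 27

27


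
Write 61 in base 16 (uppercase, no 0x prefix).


61 = 3D hex

3D


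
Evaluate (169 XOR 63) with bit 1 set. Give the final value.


Step 1: 169 ^ 63 = 150
Step 2: 150 | (1 << 1) = 150 | 2 = 150

150


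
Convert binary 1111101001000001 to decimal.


1111101001000001 in decimal = 64065

64065


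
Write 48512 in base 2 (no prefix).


48512 = 1011110110000000 in binary

1011110110000000


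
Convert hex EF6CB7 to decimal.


EF6CB7 hex = 15690935 decimal

15690935


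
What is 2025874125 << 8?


0b1111000110000000110001011001101 << 8 = 0b111100011000000011000101100110100000000 = 518623776000

518623776000


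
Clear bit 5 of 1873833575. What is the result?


1873833575 & ~(1 << 5) = 1873833543

1873833543


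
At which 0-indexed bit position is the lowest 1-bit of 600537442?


0b100011110010110111100101100010. Lowest set bit at position 1

1


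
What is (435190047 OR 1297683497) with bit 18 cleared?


Step 1: 435190047 | 1297683497 = 1576631615
Step 2: 1576631615 & ~(1 << 18) = 1576631615

1576631615


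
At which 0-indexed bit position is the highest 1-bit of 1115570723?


0b1000010011111100100001000100011. Highest set bit at position 30

30


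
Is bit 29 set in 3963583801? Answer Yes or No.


0b11101100001111110111110100111001, bit 29 = 1. Yes

Yes


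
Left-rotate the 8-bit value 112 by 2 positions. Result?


Rotate 0b1110000 left by 2 (8-bit) = 0b11000001 = 193

193


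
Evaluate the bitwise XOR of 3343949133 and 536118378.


0b11000111010100001001110101001101 ^ 0b11111111101001000010001101010 = 0b11011000101001000001100100100111 = 3634632999

3634632999


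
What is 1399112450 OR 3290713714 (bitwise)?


0b1010011011001001100001100000010 | 0b11000100001001000100111001110010 = 0b11010111011001001100111101110010 = 3613708146

3613708146


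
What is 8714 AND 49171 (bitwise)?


0b10001000001010 & 0b1100000000010011 = 0b10 = 2

2


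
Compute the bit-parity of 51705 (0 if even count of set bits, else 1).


0b1100100111111001 has 10 ones => parity 0

0


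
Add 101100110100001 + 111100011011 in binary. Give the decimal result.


101100110100001 + 111100011011 = 110100010111100 = 26812

26812


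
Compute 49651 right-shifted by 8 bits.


0b1100000111110011 >> 8 = 0b11000001 = 193

193


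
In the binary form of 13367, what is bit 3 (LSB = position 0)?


0b11010000110111, position 3 = 0

0


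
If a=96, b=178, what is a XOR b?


96 ^ 178 = 210

210


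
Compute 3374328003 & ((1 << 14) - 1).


3374328003 & 16383 = 10435

10435


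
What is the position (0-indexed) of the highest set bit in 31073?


0b111100101100001. Highest set bit at position 14

14


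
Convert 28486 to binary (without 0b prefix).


28486 = 110111101000110 in binary

110111101000110


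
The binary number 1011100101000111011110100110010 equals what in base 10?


1011100101000111011110100110010 in decimal = 1554234674

1554234674


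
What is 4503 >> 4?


0b1000110010111 >> 4 = 0b100011001 = 281

281


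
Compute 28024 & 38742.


0b110110101111000 & 0b1001011101010110 = 0b10101010000 = 1360

1360


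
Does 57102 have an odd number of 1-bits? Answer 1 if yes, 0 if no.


0b1101111100001110 has 10 ones => parity 0

0


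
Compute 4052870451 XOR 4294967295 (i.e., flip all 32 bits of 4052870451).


4052870451 ^ 4294967295 = 242096844

242096844


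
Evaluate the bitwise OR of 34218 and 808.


0b1000010110101010 | 0b1100101000 = 0b1000011110101010 = 34730

34730


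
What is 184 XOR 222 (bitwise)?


0b10111000 ^ 0b11011110 = 0b1100110 = 102

102


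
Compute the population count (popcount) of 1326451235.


0b1001111000100000000101000100011 has 11 set bits

11


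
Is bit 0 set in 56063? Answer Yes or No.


0b1101101011111111, bit 0 = 1. Yes

Yes


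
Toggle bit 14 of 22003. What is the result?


22003 ^ (1 << 14) = 22003 ^ 16384 = 5619

5619


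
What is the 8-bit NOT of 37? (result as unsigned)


~0b100101 = 0b11011010 = 218 (8-bit unsigned)

218


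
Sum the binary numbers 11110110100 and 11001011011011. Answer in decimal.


11110110100 + 11001011011011 = 11101010001111 = 14991

14991


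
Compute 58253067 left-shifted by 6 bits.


0b11011110001101111100001011 << 6 = 0b11011110001101111100001011000000 = 3728196288

3728196288


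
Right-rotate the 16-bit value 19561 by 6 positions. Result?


Rotate 0b100110001101001 right by 6 (16-bit) = 0b1010010100110001 = 42289

42289


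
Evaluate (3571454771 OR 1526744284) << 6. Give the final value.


Step 1: 3571454771 | 1526744284 = 3756021759
Step 2: 3756021759 << 6 = 240385392576

240385392576


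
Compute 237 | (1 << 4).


237 | (1 << 4) = 237 | 16 = 253

253


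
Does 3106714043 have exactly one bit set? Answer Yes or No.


0b10111001001011001011000110111011. Multiple bits set => No

No


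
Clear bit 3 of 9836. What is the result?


9836 & ~(1 << 3) = 9828

9828


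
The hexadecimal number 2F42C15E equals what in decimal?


2F42C15E hex = 792904030 decimal

792904030


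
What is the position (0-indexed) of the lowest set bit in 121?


0b1111001. Lowest set bit at position 0

0


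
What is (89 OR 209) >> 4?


Step 1: 89 | 209 = 217
Step 2: 217 >> 4 = 13

13


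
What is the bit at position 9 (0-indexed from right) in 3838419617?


0b11100100110010011010001010100001, position 9 = 1

1


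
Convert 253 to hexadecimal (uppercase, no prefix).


253 = FD hex

FD


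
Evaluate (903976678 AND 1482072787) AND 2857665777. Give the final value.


Step 1: 903976678 & 1482072787 = 272663234
Step 2: 272663234 & 2857665777 = 4227264

4227264


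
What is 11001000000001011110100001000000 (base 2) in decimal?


11001000000001011110100001000000 in decimal = 3355830336

3355830336


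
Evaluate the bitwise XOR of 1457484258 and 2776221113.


0b1010110110111110111000111100010 ^ 0b10100101011110011100010110111001 = 0b11110011101001101011010001011011 = 4087788635

4087788635


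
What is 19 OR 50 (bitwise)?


0b10011 | 0b110010 = 0b110011 = 51

51


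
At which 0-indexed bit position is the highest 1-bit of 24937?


0b110000101101001. Highest set bit at position 14

14


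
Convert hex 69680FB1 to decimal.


69680FB1 hex = 1768427441 decimal

1768427441


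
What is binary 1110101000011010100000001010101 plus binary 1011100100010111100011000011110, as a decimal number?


1110101000011010100000001010101 + 1011100100010111100011000011110 = 11010001100110010000011001110011 = 3516466803

3516466803


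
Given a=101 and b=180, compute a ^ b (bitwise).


101 ^ 180 = 209

209


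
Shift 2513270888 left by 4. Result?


0b10010101110011010111100001101000 << 4 = 0b100101011100110101111000011010000000 = 40212334208

40212334208


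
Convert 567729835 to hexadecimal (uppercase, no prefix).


567729835 = 21D6DEAB hex

21D6DEAB


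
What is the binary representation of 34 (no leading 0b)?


34 = 100010 in binary

100010


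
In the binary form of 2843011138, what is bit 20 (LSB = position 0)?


0b10101001011101001110100001000010, position 20 = 1

1


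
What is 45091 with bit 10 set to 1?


45091 | (1 << 10) = 45091 | 1024 = 46115

46115


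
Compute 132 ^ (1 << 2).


132 ^ (1 << 2) = 132 ^ 4 = 128

128


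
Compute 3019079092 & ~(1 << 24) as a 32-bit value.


3019079092 & ~(1 << 24) = 3002301876

3002301876


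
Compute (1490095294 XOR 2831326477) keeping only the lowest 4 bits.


Step 1: 1490095294 ^ 2831326477 = 4027814323
Step 2: 4027814323 & 15 = 3

3


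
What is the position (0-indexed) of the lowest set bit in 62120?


0b1111001010101000. Lowest set bit at position 3

3


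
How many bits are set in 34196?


0b1000010110010100 has 6 set bits

6


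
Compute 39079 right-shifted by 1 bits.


0b1001100010100111 >> 1 = 0b100110001010011 = 19539

19539


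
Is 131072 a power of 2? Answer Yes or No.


0b100000000000000000. Only one bit set => Yes

Yes


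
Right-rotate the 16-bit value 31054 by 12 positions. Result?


Rotate 0b111100101001110 right by 12 (16-bit) = 0b1001010011100111 = 38119

38119


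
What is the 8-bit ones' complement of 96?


96 ^ 255 = 159

159


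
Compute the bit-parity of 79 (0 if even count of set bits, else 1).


0b1001111 has 5 ones => parity 1

1


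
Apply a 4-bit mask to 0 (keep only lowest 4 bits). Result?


0 & 15 = 0

0


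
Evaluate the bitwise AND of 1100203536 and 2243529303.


0b1000001100100111100011000010000 & 0b10000101101110011000101001010111 = 0b1100100011000001000010000 = 26313232

26313232


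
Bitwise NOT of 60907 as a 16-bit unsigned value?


~0b1110110111101011 = 0b1001000010100 = 4628 (16-bit unsigned)

4628


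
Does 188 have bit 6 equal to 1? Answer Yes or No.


0b10111100, bit 6 = 0. No

No


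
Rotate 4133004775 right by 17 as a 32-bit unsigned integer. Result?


Rotate 0b11110110010110001010010111100111 right by 17 (32-bit) = 0b1010010111100111111101100101100 = 1391721260

1391721260


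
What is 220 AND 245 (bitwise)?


0b11011100 & 0b11110101 = 0b11010100 = 212

212


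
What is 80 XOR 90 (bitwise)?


0b1010000 ^ 0b1011010 = 0b1010 = 10

10


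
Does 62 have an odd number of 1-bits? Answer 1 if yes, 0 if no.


0b111110 has 5 ones => parity 1

1


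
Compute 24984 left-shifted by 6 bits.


0b110000110011000 << 6 = 0b110000110011000000000 = 1598976

1598976


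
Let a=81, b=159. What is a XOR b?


81 ^ 159 = 206

206


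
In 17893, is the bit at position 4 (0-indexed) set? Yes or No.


0b100010111100101, bit 4 = 0. No

No


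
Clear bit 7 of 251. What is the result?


251 & ~(1 << 7) = 123

123


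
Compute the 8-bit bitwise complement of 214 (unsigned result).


~0b11010110 = 0b101001 = 41 (8-bit unsigned)

41


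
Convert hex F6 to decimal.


F6 hex = 246 decimal

246


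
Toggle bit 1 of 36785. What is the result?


36785 ^ (1 << 1) = 36785 ^ 2 = 36787

36787


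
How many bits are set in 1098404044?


0b1000001011110000101000011001100 has 12 set bits

12


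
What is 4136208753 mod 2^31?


4136208753 & 2147483647 = 1988725105

1988725105


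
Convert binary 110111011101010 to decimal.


110111011101010 in decimal = 28394

28394


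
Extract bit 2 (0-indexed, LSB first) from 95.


0b1011111, position 2 = 1

1


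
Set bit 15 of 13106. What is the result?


13106 | (1 << 15) = 13106 | 32768 = 45874

45874


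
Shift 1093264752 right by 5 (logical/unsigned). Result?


0b1000001001010011110010101110000 >> 5 = 0b10000010010100111100101011 = 34164523

34164523


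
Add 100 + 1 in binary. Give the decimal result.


100 + 1 = 101 = 5

5


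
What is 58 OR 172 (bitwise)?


0b111010 | 0b10101100 = 0b10111110 = 190

190


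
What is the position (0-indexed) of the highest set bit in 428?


0b110101100. Highest set bit at position 8

8


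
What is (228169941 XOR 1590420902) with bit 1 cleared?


Step 1: 228169941 ^ 1590420902 = 1397914995
Step 2: 1397914995 & ~(1 << 1) = 1397914993

1397914993


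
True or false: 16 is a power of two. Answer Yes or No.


0b10000. Only one bit set => Yes

Yes


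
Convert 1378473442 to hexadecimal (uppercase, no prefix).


1378473442 = 5229D5E2 hex

5229D5E2


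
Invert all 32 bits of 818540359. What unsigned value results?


818540359 ^ 4294967295 = 3476426936

3476426936


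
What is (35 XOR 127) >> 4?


Step 1: 35 ^ 127 = 92
Step 2: 92 >> 4 = 5

5


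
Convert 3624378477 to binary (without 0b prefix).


3624378477 = 11011000000001111010000001101101 in binary

11011000000001111010000001101101


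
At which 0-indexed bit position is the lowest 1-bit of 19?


0b10011. Lowest set bit at position 0

0


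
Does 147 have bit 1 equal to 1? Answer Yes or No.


0b10010011, bit 1 = 1. Yes

Yes


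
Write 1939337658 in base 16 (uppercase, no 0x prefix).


1939337658 = 7397F1BA hex

7397F1BA


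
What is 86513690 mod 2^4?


86513690 & 15 = 10

10


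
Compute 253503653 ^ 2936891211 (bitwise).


0b1111000111000010100010100101 ^ 0b10101111000011010110011101001011 = 0b10100000000100010100111111101110 = 2685489134

2685489134


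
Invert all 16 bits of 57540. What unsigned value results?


57540 ^ 65535 = 7995

7995


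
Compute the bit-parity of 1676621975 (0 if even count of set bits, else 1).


0b1100011111011110011100010010111 has 19 ones => parity 1

1


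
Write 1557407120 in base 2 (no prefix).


1557407120 = 1011100110101000010010110010000 in binary

1011100110101000010010110010000


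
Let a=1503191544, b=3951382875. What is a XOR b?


1503191544 ^ 3951382875 = 2988290211

2988290211


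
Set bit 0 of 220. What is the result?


220 | (1 << 0) = 220 | 1 = 221

221


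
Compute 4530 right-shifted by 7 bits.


0b1000110110010 >> 7 = 0b100011 = 35

35
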